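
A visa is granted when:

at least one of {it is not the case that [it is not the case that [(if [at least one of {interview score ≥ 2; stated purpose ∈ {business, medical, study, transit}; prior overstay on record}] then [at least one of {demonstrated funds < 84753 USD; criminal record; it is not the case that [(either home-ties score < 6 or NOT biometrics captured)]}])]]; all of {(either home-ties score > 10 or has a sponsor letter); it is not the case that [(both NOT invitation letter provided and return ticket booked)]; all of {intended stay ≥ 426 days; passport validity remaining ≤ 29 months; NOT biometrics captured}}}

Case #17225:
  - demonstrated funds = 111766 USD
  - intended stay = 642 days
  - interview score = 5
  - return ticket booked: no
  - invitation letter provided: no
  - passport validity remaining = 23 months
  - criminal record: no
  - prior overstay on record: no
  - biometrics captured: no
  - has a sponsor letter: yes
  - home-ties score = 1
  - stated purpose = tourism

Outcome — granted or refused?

Granted

Atomic conditions:
  interview score ≥ 2: 5 ≥ 2 is true
  stated purpose ∈ {business, medical, study, transit}: tourism is not in the set → false
  prior overstay on record: no → false
  demonstrated funds < 84753 USD: 111766 < 84753 is false
  criminal record: no → false
  home-ties score < 6: 1 < 6 is true
  NOT biometrics captured: no → true
  home-ties score > 10: 1 > 10 is false
  has a sponsor letter: yes → true
  NOT invitation letter provided: no → true
  return ticket booked: no → false
  intended stay ≥ 426 days: 642 ≥ 426 is true
  passport validity remaining ≤ 29 months: 23 ≤ 29 is true
Combine:
[1.1.1.1] true OR false OR false = true
[1.1.1.2.3.1] true OR true = true
[1.1.1.2.3] NOT true = false
[1.1.1.2] false OR false OR false = false
[1.1.1] true → false = false
[1.1] NOT false = true
[1] NOT true = false
[2.1] false OR true = true
[2.2.1] true AND false = false
[2.2] NOT false = true
[2.3] true AND true AND true = true
[2] true AND true AND true = true
[root] false OR true = true
Overall: true → granted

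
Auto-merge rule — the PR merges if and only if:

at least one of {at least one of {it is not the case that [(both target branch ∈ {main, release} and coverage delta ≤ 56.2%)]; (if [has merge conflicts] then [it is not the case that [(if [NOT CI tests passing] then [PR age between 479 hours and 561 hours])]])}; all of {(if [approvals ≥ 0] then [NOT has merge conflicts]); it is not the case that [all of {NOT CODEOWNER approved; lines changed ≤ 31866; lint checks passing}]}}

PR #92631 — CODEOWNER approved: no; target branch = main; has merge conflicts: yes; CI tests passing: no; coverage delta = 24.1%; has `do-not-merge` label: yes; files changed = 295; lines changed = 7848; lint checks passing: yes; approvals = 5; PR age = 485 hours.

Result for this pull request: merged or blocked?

Atomic conditions:
  target branch ∈ {main, release}: main is in the set → true
  coverage delta ≤ 56.2%: 24.1 ≤ 56.2 is true
  has merge conflicts: yes → true
  NOT CI tests passing: no → true
  PR age between 479 hours and 561 hours: 485 in [479, 561] is true
  approvals ≥ 0: 5 ≥ 0 is true
  NOT has merge conflicts: yes → false
  NOT CODEOWNER approved: no → true
  lines changed ≤ 31866: 7848 ≤ 31866 is true
  lint checks passing: yes → true
Combine:
[1.1.1] true AND true = true
[1.1] NOT true = false
[1.2.2.1] true → true = true
[1.2.2] NOT true = false
[1.2] true → false = false
[1] false OR false = false
[2.1] true → false = false
[2.2.1] true AND true AND true = true
[2.2] NOT true = false
[2] false AND false = false
[root] false OR false = false
Overall: false → blocked

Blocked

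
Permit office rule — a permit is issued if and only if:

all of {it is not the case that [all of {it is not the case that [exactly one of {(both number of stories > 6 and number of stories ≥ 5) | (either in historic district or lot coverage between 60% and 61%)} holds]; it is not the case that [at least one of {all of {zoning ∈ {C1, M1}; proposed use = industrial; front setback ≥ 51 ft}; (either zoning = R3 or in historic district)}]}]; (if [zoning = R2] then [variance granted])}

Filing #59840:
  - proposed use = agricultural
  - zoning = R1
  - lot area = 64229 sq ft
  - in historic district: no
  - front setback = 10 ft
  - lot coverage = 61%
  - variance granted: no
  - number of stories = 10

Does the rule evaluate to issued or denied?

Denied

Atomic conditions:
  number of stories > 6: 10 > 6 is true
  number of stories ≥ 5: 10 ≥ 5 is true
  in historic district: no → false
  lot coverage between 60% and 61%: 61 in [60, 61] is true
  zoning ∈ {C1, M1}: R1 is not in the set → false
  proposed use = industrial: agricultural == industrial is false
  front setback ≥ 51 ft: 10 ≥ 51 is false
  zoning = R3: R1 == R3 is false
  zoning = R2: R1 == R2 is false
  variance granted: no → false
Combine:
[1.1.1.1.1] true AND true = true
[1.1.1.1.2] false OR true = true
[1.1.1.1] exactly-one(true, true) = false
[1.1.1] NOT false = true
[1.1.2.1.1] false AND false AND false = false
[1.1.2.1.2] false OR false = false
[1.1.2.1] false OR false = false
[1.1.2] NOT false = true
[1.1] true AND true = true
[1] NOT true = false
[2] false → false (antecedent false ⇒ implication holds) = true
[root] false AND true = false
Overall: false → denied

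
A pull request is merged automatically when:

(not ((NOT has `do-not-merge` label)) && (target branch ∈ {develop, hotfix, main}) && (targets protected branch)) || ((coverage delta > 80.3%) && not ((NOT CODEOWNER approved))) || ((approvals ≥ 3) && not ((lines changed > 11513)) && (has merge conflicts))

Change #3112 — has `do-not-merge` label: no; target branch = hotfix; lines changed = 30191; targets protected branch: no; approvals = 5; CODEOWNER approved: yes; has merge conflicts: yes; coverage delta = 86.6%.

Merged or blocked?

Atomic conditions:
  NOT has `do-not-merge` label: no → true
  target branch ∈ {develop, hotfix, main}: hotfix is in the set → true
  targets protected branch: no → false
  coverage delta > 80.3%: 86.6 > 80.3 is true
  NOT CODEOWNER approved: yes → false
  approvals ≥ 3: 5 ≥ 3 is true
  lines changed > 11513: 30191 > 11513 is true
  has merge conflicts: yes → true
Combine:
[1.1] NOT true = false
[1] false AND true AND false = false
[2.2] NOT false = true
[2] true AND true = true
[3.2] NOT true = false
[3] true AND false AND true = false
[root] false OR true OR false = true
Overall: true → merged

Merged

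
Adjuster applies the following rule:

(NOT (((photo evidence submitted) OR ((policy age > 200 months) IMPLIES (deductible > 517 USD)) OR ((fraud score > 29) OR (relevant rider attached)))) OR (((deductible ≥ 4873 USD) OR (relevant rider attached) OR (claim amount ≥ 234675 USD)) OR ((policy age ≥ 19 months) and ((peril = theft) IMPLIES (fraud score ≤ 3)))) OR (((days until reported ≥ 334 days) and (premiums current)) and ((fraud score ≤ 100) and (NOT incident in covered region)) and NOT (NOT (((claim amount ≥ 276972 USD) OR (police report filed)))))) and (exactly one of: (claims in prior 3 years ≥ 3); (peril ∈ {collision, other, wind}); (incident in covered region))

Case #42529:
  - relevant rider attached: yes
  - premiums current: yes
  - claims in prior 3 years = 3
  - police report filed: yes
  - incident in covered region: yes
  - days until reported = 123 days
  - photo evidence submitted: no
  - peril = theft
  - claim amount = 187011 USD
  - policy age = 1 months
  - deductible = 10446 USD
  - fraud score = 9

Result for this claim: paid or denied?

Denied

Atomic conditions:
  photo evidence submitted: no → false
  policy age > 200 months: 1 > 200 is false
  deductible > 517 USD: 10446 > 517 is true
  fraud score > 29: 9 > 29 is false
  relevant rider attached: yes → true
  deductible ≥ 4873 USD: 10446 ≥ 4873 is true
  claim amount ≥ 234675 USD: 187011 ≥ 234675 is false
  policy age ≥ 19 months: 1 ≥ 19 is false
  peril = theft: theft == theft is true
  fraud score ≤ 3: 9 ≤ 3 is false
  days until reported ≥ 334 days: 123 ≥ 334 is false
  premiums current: yes → true
  fraud score ≤ 100: 9 ≤ 100 is true
  NOT incident in covered region: yes → false
  claim amount ≥ 276972 USD: 187011 ≥ 276972 is false
  police report filed: yes → true
  claims in prior 3 years ≥ 3: 3 ≥ 3 is true
  peril ∈ {collision, other, wind}: theft is not in the set → false
  incident in covered region: yes → true
Combine:
[1.1.1.2] false → true (antecedent false ⇒ implication holds) = true
[1.1.1.3] false OR true = true
[1.1.1] false OR true OR true = true
[1.1] NOT true = false
[1.2.1] true OR true OR false = true
[1.2.2.2] true → false = false
[1.2.2] false AND false = false
[1.2] true OR false = true
[1.3.1] false AND true = false
[1.3.2] true AND false = false
[1.3.3.1.1] false OR true = true
[1.3.3.1] NOT true = false
[1.3.3] NOT false = true
[1.3] false AND false AND true = false
[1] false OR true OR false = true
[2] exactly-one(true, false, true) = false
[root] true AND false = false
Overall: false → denied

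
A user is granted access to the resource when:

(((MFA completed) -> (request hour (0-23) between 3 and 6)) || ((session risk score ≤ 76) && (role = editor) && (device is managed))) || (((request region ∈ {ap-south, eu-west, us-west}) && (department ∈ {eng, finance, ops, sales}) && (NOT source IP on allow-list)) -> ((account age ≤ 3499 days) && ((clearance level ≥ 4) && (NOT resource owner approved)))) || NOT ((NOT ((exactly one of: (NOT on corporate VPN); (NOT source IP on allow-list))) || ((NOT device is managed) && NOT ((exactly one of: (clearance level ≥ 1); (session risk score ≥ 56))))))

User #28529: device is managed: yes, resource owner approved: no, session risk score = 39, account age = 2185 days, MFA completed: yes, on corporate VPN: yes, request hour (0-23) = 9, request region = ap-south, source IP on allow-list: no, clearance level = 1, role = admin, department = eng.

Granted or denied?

Atomic conditions:
  MFA completed: yes → true
  request hour (0-23) between 3 and 6: 9 in [3, 6] is false
  session risk score ≤ 76: 39 ≤ 76 is true
  role = editor: admin == editor is false
  device is managed: yes → true
  request region ∈ {ap-south, eu-west, us-west}: ap-south is in the set → true
  department ∈ {eng, finance, ops, sales}: eng is in the set → true
  NOT source IP on allow-list: no → true
  account age ≤ 3499 days: 2185 ≤ 3499 is true
  clearance level ≥ 4: 1 ≥ 4 is false
  NOT resource owner approved: no → true
  NOT on corporate VPN: yes → false
  NOT device is managed: yes → false
  clearance level ≥ 1: 1 ≥ 1 is true
  session risk score ≥ 56: 39 ≥ 56 is false
Combine:
[1.1] true → false = false
[1.2] true AND false AND true = false
[1] false OR false = false
[2.1] true AND true AND true = true
[2.2.2] false AND true = false
[2.2] true AND false = false
[2] true → false = false
[3.1.1.1] exactly-one(false, true) = true
[3.1.1] NOT true = false
[3.1.2.2.1] exactly-one(true, false) = true
[3.1.2.2] NOT true = false
[3.1.2] false AND false = false
[3.1] false OR false = false
[3] NOT false = true
[root] false OR false OR true = true
Overall: true → granted

Granted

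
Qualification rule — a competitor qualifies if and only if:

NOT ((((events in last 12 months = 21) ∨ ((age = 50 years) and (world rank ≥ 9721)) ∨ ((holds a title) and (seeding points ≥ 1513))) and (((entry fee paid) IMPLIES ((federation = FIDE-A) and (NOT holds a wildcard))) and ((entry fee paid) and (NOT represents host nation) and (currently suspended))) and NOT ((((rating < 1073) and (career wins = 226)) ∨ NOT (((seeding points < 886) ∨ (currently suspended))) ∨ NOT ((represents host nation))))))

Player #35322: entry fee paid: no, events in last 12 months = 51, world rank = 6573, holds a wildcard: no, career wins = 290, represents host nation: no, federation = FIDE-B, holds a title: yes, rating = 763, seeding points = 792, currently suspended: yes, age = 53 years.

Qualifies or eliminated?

Atomic conditions:
  events in last 12 months = 21: 51 == 21 is false
  age = 50 years: 53 == 50 is false
  world rank ≥ 9721: 6573 ≥ 9721 is false
  holds a title: yes → true
  seeding points ≥ 1513: 792 ≥ 1513 is false
  entry fee paid: no → false
  federation = FIDE-A: FIDE-B == FIDE-A is false
  NOT holds a wildcard: no → true
  NOT represents host nation: no → true
  currently suspended: yes → true
  rating < 1073: 763 < 1073 is true
  career wins = 226: 290 == 226 is false
  seeding points < 886: 792 < 886 is true
  represents host nation: no → false
Combine:
[1.1.2] false AND false = false
[1.1.3] true AND false = false
[1.1] false OR false OR false = false
[1.2.1.2] false AND true = false
[1.2.1] false → false (antecedent false ⇒ implication holds) = true
[1.2.2] false AND true AND true = false
[1.2] true AND false = false
[1.3.1.1] true AND false = false
[1.3.1.2.1] true OR true = true
[1.3.1.2] NOT true = false
[1.3.1.3] NOT false = true
[1.3.1] false OR false OR true = true
[1.3] NOT true = false
[1] false AND false AND false = false
[root] NOT false = true
Overall: true → qualifies

Qualifies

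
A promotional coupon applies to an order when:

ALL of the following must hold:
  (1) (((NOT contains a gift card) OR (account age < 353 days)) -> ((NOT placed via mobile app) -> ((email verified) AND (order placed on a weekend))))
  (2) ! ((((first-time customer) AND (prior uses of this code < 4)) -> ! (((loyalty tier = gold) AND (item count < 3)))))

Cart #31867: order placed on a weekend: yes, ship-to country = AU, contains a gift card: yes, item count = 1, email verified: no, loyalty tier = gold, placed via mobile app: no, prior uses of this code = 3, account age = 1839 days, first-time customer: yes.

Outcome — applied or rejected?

Applied

Atomic conditions:
  NOT contains a gift card: yes → false
  account age < 353 days: 1839 < 353 is false
  NOT placed via mobile app: no → true
  email verified: no → false
  order placed on a weekend: yes → true
  first-time customer: yes → true
  prior uses of this code < 4: 3 < 4 is true
  loyalty tier = gold: gold == gold is true
  item count < 3: 1 < 3 is true
Combine:
[1.1] false OR false = false
[1.2.2] false AND true = false
[1.2] true → false = false
[1] false → false (antecedent false ⇒ implication holds) = true
[2.1.1] true AND true = true
[2.1.2.1] true AND true = true
[2.1.2] NOT true = false
[2.1] true → false = false
[2] NOT false = true
[root] true AND true = true
Overall: true → applied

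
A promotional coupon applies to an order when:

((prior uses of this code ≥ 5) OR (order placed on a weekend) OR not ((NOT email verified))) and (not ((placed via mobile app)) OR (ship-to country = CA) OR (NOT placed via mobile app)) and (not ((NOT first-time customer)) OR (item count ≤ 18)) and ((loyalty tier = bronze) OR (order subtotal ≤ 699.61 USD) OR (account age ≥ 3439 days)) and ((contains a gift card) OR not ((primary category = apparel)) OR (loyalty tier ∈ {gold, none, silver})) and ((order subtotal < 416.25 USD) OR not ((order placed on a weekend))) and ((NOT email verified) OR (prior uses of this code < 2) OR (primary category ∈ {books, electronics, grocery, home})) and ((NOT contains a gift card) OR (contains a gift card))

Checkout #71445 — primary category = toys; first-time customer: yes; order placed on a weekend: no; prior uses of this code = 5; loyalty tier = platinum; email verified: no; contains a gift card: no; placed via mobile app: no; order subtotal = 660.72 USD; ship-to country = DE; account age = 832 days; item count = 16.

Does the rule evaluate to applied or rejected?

Applied

Atomic conditions:
  prior uses of this code ≥ 5: 5 ≥ 5 is true
  order placed on a weekend: no → false
  NOT email verified: no → true
  placed via mobile app: no → false
  ship-to country = CA: DE == CA is false
  NOT placed via mobile app: no → true
  NOT first-time customer: yes → false
  item count ≤ 18: 16 ≤ 18 is true
  loyalty tier = bronze: platinum == bronze is false
  order subtotal ≤ 699.61 USD: 660.72 ≤ 699.61 is true
  account age ≥ 3439 days: 832 ≥ 3439 is false
  contains a gift card: no → false
  primary category = apparel: toys == apparel is false
  loyalty tier ∈ {gold, none, silver}: platinum is not in the set → false
  order subtotal < 416.25 USD: 660.72 < 416.25 is false
  prior uses of this code < 2: 5 < 2 is false
  primary category ∈ {books, electronics, grocery, home}: toys is not in the set → false
  NOT contains a gift card: no → true
Combine:
[1.3] NOT true = false
[1] true OR false OR false = true
[2.1] NOT false = true
[2] true OR false OR true = true
[3.1] NOT false = true
[3] true OR true = true
[4] false OR true OR false = true
[5.2] NOT false = true
[5] false OR true OR false = true
[6.2] NOT false = true
[6] false OR true = true
[7] true OR false OR false = true
[8] true OR false = true
[root] true AND true AND true AND true AND true AND true AND true AND true = true
Overall: true → applied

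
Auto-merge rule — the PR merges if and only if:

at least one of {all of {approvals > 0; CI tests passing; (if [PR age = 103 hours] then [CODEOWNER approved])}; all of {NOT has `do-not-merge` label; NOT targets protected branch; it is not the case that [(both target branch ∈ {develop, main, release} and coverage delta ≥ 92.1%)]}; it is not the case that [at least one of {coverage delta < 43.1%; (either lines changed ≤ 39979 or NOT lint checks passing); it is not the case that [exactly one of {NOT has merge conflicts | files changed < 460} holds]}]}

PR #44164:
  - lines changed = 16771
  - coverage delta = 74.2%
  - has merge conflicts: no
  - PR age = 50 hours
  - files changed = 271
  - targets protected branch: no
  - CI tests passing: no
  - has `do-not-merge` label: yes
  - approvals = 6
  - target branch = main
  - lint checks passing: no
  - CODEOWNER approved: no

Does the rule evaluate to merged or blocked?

Atomic conditions:
  approvals > 0: 6 > 0 is true
  CI tests passing: no → false
  PR age = 103 hours: 50 == 103 is false
  CODEOWNER approved: no → false
  NOT has `do-not-merge` label: yes → false
  NOT targets protected branch: no → true
  target branch ∈ {develop, main, release}: main is in the set → true
  coverage delta ≥ 92.1%: 74.2 ≥ 92.1 is false
  coverage delta < 43.1%: 74.2 < 43.1 is false
  lines changed ≤ 39979: 16771 ≤ 39979 is true
  NOT lint checks passing: no → true
  NOT has merge conflicts: no → true
  files changed < 460: 271 < 460 is true
Combine:
[1.3] false → false (antecedent false ⇒ implication holds) = true
[1] true AND false AND true = false
[2.3.1] true AND false = false
[2.3] NOT false = true
[2] false AND true AND true = false
[3.1.2] true OR true = true
[3.1.3.1] exactly-one(true, true) = false
[3.1.3] NOT false = true
[3.1] false OR true OR true = true
[3] NOT true = false
[root] false OR false OR false = false
Overall: false → blocked

Blocked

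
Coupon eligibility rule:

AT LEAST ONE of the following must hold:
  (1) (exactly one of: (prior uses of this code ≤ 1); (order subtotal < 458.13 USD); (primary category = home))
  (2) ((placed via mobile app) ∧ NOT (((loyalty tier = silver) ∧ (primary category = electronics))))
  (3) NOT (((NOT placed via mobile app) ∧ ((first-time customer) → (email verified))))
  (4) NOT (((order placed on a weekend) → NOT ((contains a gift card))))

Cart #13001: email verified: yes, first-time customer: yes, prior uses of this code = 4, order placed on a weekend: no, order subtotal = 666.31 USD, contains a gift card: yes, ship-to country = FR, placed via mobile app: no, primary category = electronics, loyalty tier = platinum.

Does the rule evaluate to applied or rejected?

Rejected

Atomic conditions:
  prior uses of this code ≤ 1: 4 ≤ 1 is false
  order subtotal < 458.13 USD: 666.31 < 458.13 is false
  primary category = home: electronics == home is false
  placed via mobile app: no → false
  loyalty tier = silver: platinum == silver is false
  primary category = electronics: electronics == electronics is true
  NOT placed via mobile app: no → true
  first-time customer: yes → true
  email verified: yes → true
  order placed on a weekend: no → false
  contains a gift card: yes → true
Combine:
[1] exactly-one(false, false, false) = false
[2.2.1] false AND true = false
[2.2] NOT false = true
[2] false AND true = false
[3.1.2] true → true = true
[3.1] true AND true = true
[3] NOT true = false
[4.1.2] NOT true = false
[4.1] false → false (antecedent false ⇒ implication holds) = true
[4] NOT true = false
[root] false OR false OR false OR false = false
Overall: false → rejected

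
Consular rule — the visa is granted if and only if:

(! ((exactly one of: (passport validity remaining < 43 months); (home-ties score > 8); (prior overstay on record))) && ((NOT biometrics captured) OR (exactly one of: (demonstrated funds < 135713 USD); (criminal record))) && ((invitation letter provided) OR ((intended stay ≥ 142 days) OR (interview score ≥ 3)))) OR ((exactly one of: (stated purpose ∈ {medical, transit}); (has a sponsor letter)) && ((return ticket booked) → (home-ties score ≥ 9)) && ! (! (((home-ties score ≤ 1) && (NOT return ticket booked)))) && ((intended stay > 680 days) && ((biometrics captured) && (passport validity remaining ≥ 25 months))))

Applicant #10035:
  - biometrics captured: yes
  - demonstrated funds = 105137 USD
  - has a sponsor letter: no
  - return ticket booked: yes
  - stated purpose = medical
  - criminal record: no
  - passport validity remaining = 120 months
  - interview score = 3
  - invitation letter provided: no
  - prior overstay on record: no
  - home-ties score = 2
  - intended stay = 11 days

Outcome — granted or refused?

Atomic conditions:
  passport validity remaining < 43 months: 120 < 43 is false
  home-ties score > 8: 2 > 8 is false
  prior overstay on record: no → false
  NOT biometrics captured: yes → false
  demonstrated funds < 135713 USD: 105137 < 135713 is true
  criminal record: no → false
  invitation letter provided: no → false
  intended stay ≥ 142 days: 11 ≥ 142 is false
  interview score ≥ 3: 3 ≥ 3 is true
  stated purpose ∈ {medical, transit}: medical is in the set → true
  has a sponsor letter: no → false
  return ticket booked: yes → true
  home-ties score ≥ 9: 2 ≥ 9 is false
  home-ties score ≤ 1: 2 ≤ 1 is false
  NOT return ticket booked: yes → false
  intended stay > 680 days: 11 > 680 is false
  biometrics captured: yes → true
  passport validity remaining ≥ 25 months: 120 ≥ 25 is true
Combine:
[1.1.1] exactly-one(false, false, false) = false
[1.1] NOT false = true
[1.2.2] exactly-one(true, false) = true
[1.2] false OR true = true
[1.3.2] false OR true = true
[1.3] false OR true = true
[1] true AND true AND true = true
[2.1] exactly-one(true, false) = true
[2.2] true → false = false
[2.3.1.1] false AND false = false
[2.3.1] NOT false = true
[2.3] NOT true = false
[2.4.2] true AND true = true
[2.4] false AND true = false
[2] true AND false AND false AND false = false
[root] true OR false = true
Overall: true → granted

Granted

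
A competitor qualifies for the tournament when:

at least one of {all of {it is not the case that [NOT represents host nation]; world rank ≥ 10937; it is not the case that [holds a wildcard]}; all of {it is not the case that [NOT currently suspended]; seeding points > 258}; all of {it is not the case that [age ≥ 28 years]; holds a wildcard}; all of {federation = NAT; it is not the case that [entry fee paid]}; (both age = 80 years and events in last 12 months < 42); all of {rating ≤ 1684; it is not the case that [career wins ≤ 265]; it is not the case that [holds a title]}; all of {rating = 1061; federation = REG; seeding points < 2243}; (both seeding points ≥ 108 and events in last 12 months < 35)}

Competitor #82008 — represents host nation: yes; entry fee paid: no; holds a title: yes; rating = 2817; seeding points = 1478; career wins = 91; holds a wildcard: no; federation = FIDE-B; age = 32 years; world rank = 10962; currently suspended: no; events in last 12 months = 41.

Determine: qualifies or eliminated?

Qualifies

Atomic conditions:
  NOT represents host nation: yes → false
  world rank ≥ 10937: 10962 ≥ 10937 is true
  holds a wildcard: no → false
  NOT currently suspended: no → true
  seeding points > 258: 1478 > 258 is true
  age ≥ 28 years: 32 ≥ 28 is true
  federation = NAT: FIDE-B == NAT is false
  entry fee paid: no → false
  age = 80 years: 32 == 80 is false
  events in last 12 months < 42: 41 < 42 is true
  rating ≤ 1684: 2817 ≤ 1684 is false
  career wins ≤ 265: 91 ≤ 265 is true
  holds a title: yes → true
  rating = 1061: 2817 == 1061 is false
  federation = REG: FIDE-B == REG is false
  seeding points < 2243: 1478 < 2243 is true
  seeding points ≥ 108: 1478 ≥ 108 is true
  events in last 12 months < 35: 41 < 35 is false
Combine:
[1.1] NOT false = true
[1.3] NOT false = true
[1] true AND true AND true = true
[2.1] NOT true = false
[2] false AND true = false
[3.1] NOT true = false
[3] false AND false = false
[4.2] NOT false = true
[4] false AND true = false
[5] false AND true = false
[6.2] NOT true = false
[6.3] NOT true = false
[6] false AND false AND false = false
[7] false AND false AND true = false
[8] true AND false = false
[root] true OR false OR false OR false OR false OR false OR false OR false = true
Overall: true → qualifies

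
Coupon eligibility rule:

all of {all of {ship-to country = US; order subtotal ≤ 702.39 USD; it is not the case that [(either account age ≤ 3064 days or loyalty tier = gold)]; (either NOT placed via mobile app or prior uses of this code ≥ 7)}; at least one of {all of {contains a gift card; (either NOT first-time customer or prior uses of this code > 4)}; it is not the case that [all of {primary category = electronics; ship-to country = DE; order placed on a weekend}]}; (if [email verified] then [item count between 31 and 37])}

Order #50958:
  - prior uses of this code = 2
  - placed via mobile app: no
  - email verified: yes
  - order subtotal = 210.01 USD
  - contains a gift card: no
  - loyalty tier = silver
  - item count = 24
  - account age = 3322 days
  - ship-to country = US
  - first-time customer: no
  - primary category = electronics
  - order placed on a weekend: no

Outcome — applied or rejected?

Rejected

Atomic conditions:
  ship-to country = US: US == US is true
  order subtotal ≤ 702.39 USD: 210.01 ≤ 702.39 is true
  account age ≤ 3064 days: 3322 ≤ 3064 is false
  loyalty tier = gold: silver == gold is false
  NOT placed via mobile app: no → true
  prior uses of this code ≥ 7: 2 ≥ 7 is false
  contains a gift card: no → false
  NOT first-time customer: no → true
  prior uses of this code > 4: 2 > 4 is false
  primary category = electronics: electronics == electronics is true
  ship-to country = DE: US == DE is false
  order placed on a weekend: no → false
  email verified: yes → true
  item count between 31 and 37: 24 in [31, 37] is false
Combine:
[1.3.1] false OR false = false
[1.3] NOT false = true
[1.4] true OR false = true
[1] true AND true AND true AND true = true
[2.1.2] true OR false = true
[2.1] false AND true = false
[2.2.1] true AND false AND false = false
[2.2] NOT false = true
[2] false OR true = true
[3] true → false = false
[root] true AND true AND false = false
Overall: false → rejected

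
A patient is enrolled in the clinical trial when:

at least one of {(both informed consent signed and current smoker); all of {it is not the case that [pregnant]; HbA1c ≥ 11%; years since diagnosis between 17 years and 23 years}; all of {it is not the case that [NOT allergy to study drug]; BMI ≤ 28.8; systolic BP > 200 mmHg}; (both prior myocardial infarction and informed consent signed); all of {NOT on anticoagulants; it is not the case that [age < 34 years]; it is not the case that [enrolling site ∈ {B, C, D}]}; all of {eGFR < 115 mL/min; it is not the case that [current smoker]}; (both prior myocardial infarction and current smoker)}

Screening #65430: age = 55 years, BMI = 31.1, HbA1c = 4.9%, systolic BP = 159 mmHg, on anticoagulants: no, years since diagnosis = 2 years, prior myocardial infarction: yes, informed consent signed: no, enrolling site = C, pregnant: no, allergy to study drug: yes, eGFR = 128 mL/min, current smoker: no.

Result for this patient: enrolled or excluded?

Excluded

Atomic conditions:
  informed consent signed: no → false
  current smoker: no → false
  pregnant: no → false
  HbA1c ≥ 11%: 4.9 ≥ 11 is false
  years since diagnosis between 17 years and 23 years: 2 in [17, 23] is false
  NOT allergy to study drug: yes → false
  BMI ≤ 28.8: 31.1 ≤ 28.8 is false
  systolic BP > 200 mmHg: 159 > 200 is false
  prior myocardial infarction: yes → true
  NOT on anticoagulants: no → true
  age < 34 years: 55 < 34 is false
  enrolling site ∈ {B, C, D}: C is in the set → true
  eGFR < 115 mL/min: 128 < 115 is false
Combine:
[1] false AND false = false
[2.1] NOT false = true
[2] true AND false AND false = false
[3.1] NOT false = true
[3] true AND false AND false = false
[4] true AND false = false
[5.2] NOT false = true
[5.3] NOT true = false
[5] true AND true AND false = false
[6.2] NOT false = true
[6] false AND true = false
[7] true AND false = false
[root] false OR false OR false OR false OR false OR false OR false = false
Overall: false → excluded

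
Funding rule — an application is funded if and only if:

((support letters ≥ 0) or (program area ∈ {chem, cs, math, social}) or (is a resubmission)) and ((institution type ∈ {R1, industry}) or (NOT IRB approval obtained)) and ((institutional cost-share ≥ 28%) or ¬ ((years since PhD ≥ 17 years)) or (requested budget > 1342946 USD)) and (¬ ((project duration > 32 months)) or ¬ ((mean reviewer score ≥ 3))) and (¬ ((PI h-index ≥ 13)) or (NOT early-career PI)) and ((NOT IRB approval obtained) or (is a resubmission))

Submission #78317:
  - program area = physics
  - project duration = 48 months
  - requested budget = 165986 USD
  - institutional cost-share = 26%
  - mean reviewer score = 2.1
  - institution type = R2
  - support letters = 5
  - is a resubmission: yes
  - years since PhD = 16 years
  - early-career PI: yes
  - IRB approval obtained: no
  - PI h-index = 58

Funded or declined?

Declined

Atomic conditions:
  support letters ≥ 0: 5 ≥ 0 is true
  program area ∈ {chem, cs, math, social}: physics is not in the set → false
  is a resubmission: yes → true
  institution type ∈ {R1, industry}: R2 is not in the set → false
  NOT IRB approval obtained: no → true
  institutional cost-share ≥ 28%: 26 ≥ 28 is false
  years since PhD ≥ 17 years: 16 ≥ 17 is false
  requested budget > 1342946 USD: 165986 > 1342946 is false
  project duration > 32 months: 48 > 32 is true
  mean reviewer score ≥ 3: 2.1 ≥ 3 is false
  PI h-index ≥ 13: 58 ≥ 13 is true
  NOT early-career PI: yes → false
Combine:
[1] true OR false OR true = true
[2] false OR true = true
[3.2] NOT false = true
[3] false OR true OR false = true
[4.1] NOT true = false
[4.2] NOT false = true
[4] false OR true = true
[5.1] NOT true = false
[5] false OR false = false
[6] true OR true = true
[root] true AND true AND true AND true AND false AND true = false
Overall: false → declined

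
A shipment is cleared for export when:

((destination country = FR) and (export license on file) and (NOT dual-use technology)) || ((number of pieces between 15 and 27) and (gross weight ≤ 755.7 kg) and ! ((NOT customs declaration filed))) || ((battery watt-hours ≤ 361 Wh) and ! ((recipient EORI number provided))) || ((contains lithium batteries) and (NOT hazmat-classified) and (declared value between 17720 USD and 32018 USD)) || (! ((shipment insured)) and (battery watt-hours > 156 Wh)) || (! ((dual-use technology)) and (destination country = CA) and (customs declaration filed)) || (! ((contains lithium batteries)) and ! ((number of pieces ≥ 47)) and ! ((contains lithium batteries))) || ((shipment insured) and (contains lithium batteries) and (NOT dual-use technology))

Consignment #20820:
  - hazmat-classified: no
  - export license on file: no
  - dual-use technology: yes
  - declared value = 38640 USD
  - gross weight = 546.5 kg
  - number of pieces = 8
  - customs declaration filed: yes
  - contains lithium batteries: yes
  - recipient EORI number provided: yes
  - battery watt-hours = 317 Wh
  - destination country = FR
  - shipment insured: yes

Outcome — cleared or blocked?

Blocked

Atomic conditions:
  destination country = FR: FR == FR is true
  export license on file: no → false
  NOT dual-use technology: yes → false
  number of pieces between 15 and 27: 8 in [15, 27] is false
  gross weight ≤ 755.7 kg: 546.5 ≤ 755.7 is true
  NOT customs declaration filed: yes → false
  battery watt-hours ≤ 361 Wh: 317 ≤ 361 is true
  recipient EORI number provided: yes → true
  contains lithium batteries: yes → true
  NOT hazmat-classified: no → true
  declared value between 17720 USD and 32018 USD: 38640 in [17720, 32018] is false
  shipment insured: yes → true
  battery watt-hours > 156 Wh: 317 > 156 is true
  dual-use technology: yes → true
  destination country = CA: FR == CA is false
  customs declaration filed: yes → true
  number of pieces ≥ 47: 8 ≥ 47 is false
Combine:
[1] true AND false AND false = false
[2.3] NOT false = true
[2] false AND true AND true = false
[3.2] NOT true = false
[3] true AND false = false
[4] true AND true AND false = false
[5.1] NOT true = false
[5] false AND true = false
[6.1] NOT true = false
[6] false AND false AND true = false
[7.1] NOT true = false
[7.2] NOT false = true
[7.3] NOT true = false
[7] false AND true AND false = false
[8] true AND true AND false = false
[root] false OR false OR false OR false OR false OR false OR false OR false = false
Overall: false → blocked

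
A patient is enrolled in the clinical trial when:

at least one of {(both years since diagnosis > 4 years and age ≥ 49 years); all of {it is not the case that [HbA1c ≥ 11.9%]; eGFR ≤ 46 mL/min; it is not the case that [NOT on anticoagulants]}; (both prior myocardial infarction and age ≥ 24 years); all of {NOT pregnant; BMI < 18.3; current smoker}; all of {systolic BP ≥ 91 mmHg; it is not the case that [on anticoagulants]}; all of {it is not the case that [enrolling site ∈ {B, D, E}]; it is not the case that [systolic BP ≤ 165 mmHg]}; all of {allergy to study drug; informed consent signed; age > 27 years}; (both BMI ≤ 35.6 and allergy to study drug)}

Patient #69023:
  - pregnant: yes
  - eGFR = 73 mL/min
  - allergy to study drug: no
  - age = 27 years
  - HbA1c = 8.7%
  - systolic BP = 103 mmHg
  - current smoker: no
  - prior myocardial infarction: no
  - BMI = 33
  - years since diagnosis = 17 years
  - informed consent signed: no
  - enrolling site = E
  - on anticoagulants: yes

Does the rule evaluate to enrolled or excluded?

Excluded

Atomic conditions:
  years since diagnosis > 4 years: 17 > 4 is true
  age ≥ 49 years: 27 ≥ 49 is false
  HbA1c ≥ 11.9%: 8.7 ≥ 11.9 is false
  eGFR ≤ 46 mL/min: 73 ≤ 46 is false
  NOT on anticoagulants: yes → false
  prior myocardial infarction: no → false
  age ≥ 24 years: 27 ≥ 24 is true
  NOT pregnant: yes → false
  BMI < 18.3: 33 < 18.3 is false
  current smoker: no → false
  systolic BP ≥ 91 mmHg: 103 ≥ 91 is true
  on anticoagulants: yes → true
  enrolling site ∈ {B, D, E}: E is in the set → true
  systolic BP ≤ 165 mmHg: 103 ≤ 165 is true
  allergy to study drug: no → false
  informed consent signed: no → false
  age > 27 years: 27 > 27 is false
  BMI ≤ 35.6: 33 ≤ 35.6 is true
Combine:
[1] true AND false = false
[2.1] NOT false = true
[2.3] NOT false = true
[2] true AND false AND true = false
[3] false AND true = false
[4] false AND false AND false = false
[5.2] NOT true = false
[5] true AND false = false
[6.1] NOT true = false
[6.2] NOT true = false
[6] false AND false = false
[7] false AND false AND false = false
[8] true AND false = false
[root] false OR false OR false OR false OR false OR false OR false OR false = false
Overall: false → excluded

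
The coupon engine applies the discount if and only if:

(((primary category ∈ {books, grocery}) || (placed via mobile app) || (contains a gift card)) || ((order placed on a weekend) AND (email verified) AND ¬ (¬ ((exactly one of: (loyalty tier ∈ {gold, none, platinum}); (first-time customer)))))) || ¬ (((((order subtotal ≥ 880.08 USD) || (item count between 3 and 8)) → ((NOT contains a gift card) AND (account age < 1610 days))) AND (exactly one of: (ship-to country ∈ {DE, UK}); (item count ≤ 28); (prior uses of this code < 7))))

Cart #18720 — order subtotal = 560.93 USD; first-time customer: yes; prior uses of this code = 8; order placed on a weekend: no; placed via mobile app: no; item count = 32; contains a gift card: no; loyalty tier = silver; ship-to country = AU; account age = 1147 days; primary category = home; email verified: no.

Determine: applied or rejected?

Applied

Atomic conditions:
  primary category ∈ {books, grocery}: home is not in the set → false
  placed via mobile app: no → false
  contains a gift card: no → false
  order placed on a weekend: no → false
  email verified: no → false
  loyalty tier ∈ {gold, none, platinum}: silver is not in the set → false
  first-time customer: yes → true
  order subtotal ≥ 880.08 USD: 560.93 ≥ 880.08 is false
  item count between 3 and 8: 32 in [3, 8] is false
  NOT contains a gift card: no → true
  account age < 1610 days: 1147 < 1610 is true
  ship-to country ∈ {DE, UK}: AU is not in the set → false
  item count ≤ 28: 32 ≤ 28 is false
  prior uses of this code < 7: 8 < 7 is false
Combine:
[1.1] false OR false OR false = false
[1.2.3.1.1] exactly-one(false, true) = true
[1.2.3.1] NOT true = false
[1.2.3] NOT false = true
[1.2] false AND false AND true = false
[1] false OR false = false
[2.1.1.1] false OR false = false
[2.1.1.2] true AND true = true
[2.1.1] false → true (antecedent false ⇒ implication holds) = true
[2.1.2] exactly-one(false, false, false) = false
[2.1] true AND false = false
[2] NOT false = true
[root] false OR true = true
Overall: true → applied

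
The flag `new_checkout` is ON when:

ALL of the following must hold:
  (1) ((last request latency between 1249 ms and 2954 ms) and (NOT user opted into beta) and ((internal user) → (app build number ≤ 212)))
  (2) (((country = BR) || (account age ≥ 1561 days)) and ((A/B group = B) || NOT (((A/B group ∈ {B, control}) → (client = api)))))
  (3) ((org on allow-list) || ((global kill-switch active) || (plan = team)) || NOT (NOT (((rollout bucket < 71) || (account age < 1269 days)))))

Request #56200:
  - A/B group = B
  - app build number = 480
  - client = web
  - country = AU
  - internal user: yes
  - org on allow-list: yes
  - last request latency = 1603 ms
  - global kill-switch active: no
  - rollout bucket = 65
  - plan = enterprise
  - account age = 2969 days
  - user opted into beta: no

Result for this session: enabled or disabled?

Atomic conditions:
  last request latency between 1249 ms and 2954 ms: 1603 in [1249, 2954] is true
  NOT user opted into beta: no → true
  internal user: yes → true
  app build number ≤ 212: 480 ≤ 212 is false
  country = BR: AU == BR is false
  account age ≥ 1561 days: 2969 ≥ 1561 is true
  A/B group = B: B == B is true
  A/B group ∈ {B, control}: B is in the set → true
  client = api: web == api is false
  org on allow-list: yes → true
  global kill-switch active: no → false
  plan = team: enterprise == team is false
  rollout bucket < 71: 65 < 71 is true
  account age < 1269 days: 2969 < 1269 is false
Combine:
[1.3] true → false = false
[1] true AND true AND false = false
[2.1] false OR true = true
[2.2.2.1] true → false = false
[2.2.2] NOT false = true
[2.2] true OR true = true
[2] true AND true = true
[3.2] false OR false = false
[3.3.1.1] true OR false = true
[3.3.1] NOT true = false
[3.3] NOT false = true
[3] true OR false OR true = true
[root] false AND true AND true = false
Overall: false → disabled

Disabled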